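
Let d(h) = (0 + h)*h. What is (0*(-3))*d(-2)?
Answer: 0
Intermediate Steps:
d(h) = h² (d(h) = h*h = h²)
(0*(-3))*d(-2) = (0*(-3))*(-2)² = 0*4 = 0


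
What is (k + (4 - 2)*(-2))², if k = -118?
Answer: 14884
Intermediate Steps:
(k + (4 - 2)*(-2))² = (-118 + (4 - 2)*(-2))² = (-118 + 2*(-2))² = (-118 - 4)² = (-122)² = 14884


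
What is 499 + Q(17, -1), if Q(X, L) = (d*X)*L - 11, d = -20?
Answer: 828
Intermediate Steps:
Q(X, L) = -11 - 20*L*X (Q(X, L) = (-20*X)*L - 11 = -20*L*X - 11 = -11 - 20*L*X)
499 + Q(17, -1) = 499 + (-11 - 20*(-1)*17) = 499 + (-11 + 340) = 499 + 329 = 828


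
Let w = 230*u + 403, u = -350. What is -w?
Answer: 80097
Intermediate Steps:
w = -80097 (w = 230*(-350) + 403 = -80500 + 403 = -80097)
-w = -1*(-80097) = 80097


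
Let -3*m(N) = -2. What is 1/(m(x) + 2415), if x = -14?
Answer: 3/7247 ≈ 0.00041396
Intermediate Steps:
m(N) = 2/3 (m(N) = -1/3*(-2) = 2/3)
1/(m(x) + 2415) = 1/(2/3 + 2415) = 1/(7247/3) = 3/7247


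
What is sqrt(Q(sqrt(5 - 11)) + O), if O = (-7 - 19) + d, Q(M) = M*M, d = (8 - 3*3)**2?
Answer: I*sqrt(31) ≈ 5.5678*I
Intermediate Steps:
d = 1 (d = (8 - 9)**2 = (-1)**2 = 1)
Q(M) = M**2
O = -25 (O = (-7 - 19) + 1 = -26 + 1 = -25)
sqrt(Q(sqrt(5 - 11)) + O) = sqrt((sqrt(5 - 11))**2 - 25) = sqrt((sqrt(-6))**2 - 25) = sqrt((I*sqrt(6))**2 - 25) = sqrt(-6 - 25) = sqrt(-31) = I*sqrt(31)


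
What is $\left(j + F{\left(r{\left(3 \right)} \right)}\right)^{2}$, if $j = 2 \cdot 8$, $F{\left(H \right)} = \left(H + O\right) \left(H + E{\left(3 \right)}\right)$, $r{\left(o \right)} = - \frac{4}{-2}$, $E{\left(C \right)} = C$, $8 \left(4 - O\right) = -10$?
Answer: $\frac{43681}{16} \approx 2730.1$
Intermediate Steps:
$O = \frac{21}{4}$ ($O = 4 - - \frac{5}{4} = 4 + \frac{5}{4} = \frac{21}{4} \approx 5.25$)
$r{\left(o \right)} = 2$ ($r{\left(o \right)} = \left(-4\right) \left(- \frac{1}{2}\right) = 2$)
$F{\left(H \right)} = \left(3 + H\right) \left(\frac{21}{4} + H\right)$ ($F{\left(H \right)} = \left(H + \frac{21}{4}\right) \left(H + 3\right) = \left(\frac{21}{4} + H\right) \left(3 + H\right) = \left(3 + H\right) \left(\frac{21}{4} + H\right)$)
$j = 16$
$\left(j + F{\left(r{\left(3 \right)} \right)}\right)^{2} = \left(16 + \left(\frac{63}{4} + 2^{2} + \frac{33}{4} \cdot 2\right)\right)^{2} = \left(16 + \left(\frac{63}{4} + 4 + \frac{33}{2}\right)\right)^{2} = \left(16 + \frac{145}{4}\right)^{2} = \left(\frac{209}{4}\right)^{2} = \frac{43681}{16}$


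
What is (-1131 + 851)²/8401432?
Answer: 9800/1050179 ≈ 0.0093317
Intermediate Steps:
(-1131 + 851)²/8401432 = (-280)²*(1/8401432) = 78400*(1/8401432) = 9800/1050179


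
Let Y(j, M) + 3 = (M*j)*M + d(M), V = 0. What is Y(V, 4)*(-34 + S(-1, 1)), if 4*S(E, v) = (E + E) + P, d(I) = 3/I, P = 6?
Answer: 297/4 ≈ 74.250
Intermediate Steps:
Y(j, M) = -3 + 3/M + j*M² (Y(j, M) = -3 + ((M*j)*M + 3/M) = -3 + (j*M² + 3/M) = -3 + (3/M + j*M²) = -3 + 3/M + j*M²)
S(E, v) = 3/2 + E/2 (S(E, v) = ((E + E) + 6)/4 = (2*E + 6)/4 = (6 + 2*E)/4 = 3/2 + E/2)
Y(V, 4)*(-34 + S(-1, 1)) = (-3 + 3/4 + 0*4²)*(-34 + (3/2 + (½)*(-1))) = (-3 + 3*(¼) + 0*16)*(-34 + (3/2 - ½)) = (-3 + ¾ + 0)*(-34 + 1) = -9/4*(-33) = 297/4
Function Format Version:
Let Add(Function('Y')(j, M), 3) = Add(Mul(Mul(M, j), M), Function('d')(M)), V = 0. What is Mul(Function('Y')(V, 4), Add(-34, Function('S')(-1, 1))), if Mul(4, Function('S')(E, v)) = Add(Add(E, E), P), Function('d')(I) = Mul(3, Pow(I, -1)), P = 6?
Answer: Rational(297, 4) ≈ 74.250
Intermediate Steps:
Function('Y')(j, M) = Add(-3, Mul(3, Pow(M, -1)), Mul(j, Pow(M, 2))) (Function('Y')(j, M) = Add(-3, Add(Mul(Mul(M, j), M), Mul(3, Pow(M, -1)))) = Add(-3, Add(Mul(j, Pow(M, 2)), Mul(3, Pow(M, -1)))) = Add(-3, Add(Mul(3, Pow(M, -1)), Mul(j, Pow(M, 2)))) = Add(-3, Mul(3, Pow(M, -1)), Mul(j, Pow(M, 2))))
Function('S')(E, v) = Add(Rational(3, 2), Mul(Rational(1, 2), E)) (Function('S')(E, v) = Mul(Rational(1, 4), Add(Add(E, E), 6)) = Mul(Rational(1, 4), Add(Mul(2, E), 6)) = Mul(Rational(1, 4), Add(6, Mul(2, E))) = Add(Rational(3, 2), Mul(Rational(1, 2), E)))
Mul(Function('Y')(V, 4), Add(-34, Function('S')(-1, 1))) = Mul(Add(-3, Mul(3, Pow(4, -1)), Mul(0, Pow(4, 2))), Add(-34, Add(Rational(3, 2), Mul(Rational(1, 2), -1)))) = Mul(Add(-3, Mul(3, Rational(1, 4)), Mul(0, 16)), Add(-34, Add(Rational(3, 2), Rational(-1, 2)))) = Mul(Add(-3, Rational(3, 4), 0), Add(-34, 1)) = Mul(Rational(-9, 4), -33) = Rational(297, 4)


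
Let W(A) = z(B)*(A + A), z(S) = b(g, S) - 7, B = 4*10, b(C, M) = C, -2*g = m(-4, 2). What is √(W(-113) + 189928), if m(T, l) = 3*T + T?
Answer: 9*√2342 ≈ 435.55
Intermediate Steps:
m(T, l) = 4*T
g = 8 (g = -2*(-4) = -½*(-16) = 8)
B = 40
z(S) = 1 (z(S) = 8 - 7 = 1)
W(A) = 2*A (W(A) = 1*(A + A) = 1*(2*A) = 2*A)
√(W(-113) + 189928) = √(2*(-113) + 189928) = √(-226 + 189928) = √189702 = 9*√2342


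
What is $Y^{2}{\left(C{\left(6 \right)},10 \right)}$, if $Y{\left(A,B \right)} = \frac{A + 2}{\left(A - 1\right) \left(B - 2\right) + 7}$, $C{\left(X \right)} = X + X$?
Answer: $\frac{196}{9025} \approx 0.021717$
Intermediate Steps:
$C{\left(X \right)} = 2 X$
$Y{\left(A,B \right)} = \frac{2 + A}{7 + \left(-1 + A\right) \left(-2 + B\right)}$ ($Y{\left(A,B \right)} = \frac{2 + A}{\left(A - 1\right) \left(-2 + B\right) + 7} = \frac{2 + A}{\left(-1 + A\right) \left(-2 + B\right) + 7} = \frac{2 + A}{7 + \left(-1 + A\right) \left(-2 + B\right)}$)
$Y^{2}{\left(C{\left(6 \right)},10 \right)} = \left(\frac{2 + 2 \cdot 6}{9 - 10 - 2 \cdot 2 \cdot 6 + 2 \cdot 6 \cdot 10}\right)^{2} = \left(\frac{2 + 12}{9 - 10 - 24 + 12 \cdot 10}\right)^{2} = \left(\frac{1}{9 - 10 - 24 + 120} \cdot 14\right)^{2} = \left(\frac{1}{95} \cdot 14\right)^{2} = \left(\frac{14}{95}\right)^{2} = \frac{196}{9025}$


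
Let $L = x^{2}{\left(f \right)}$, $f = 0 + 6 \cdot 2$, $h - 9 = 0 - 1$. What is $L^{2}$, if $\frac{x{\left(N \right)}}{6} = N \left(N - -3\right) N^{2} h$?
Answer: $2396099995279671951360000$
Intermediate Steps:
$h = 8$ ($h = 9 + \left(0 - 1\right) = 9 - 1 = 8$)
$f = 12$ ($f = 0 + 12 = 12$)
$x{\left(N \right)} = 48 N^{3} \left(3 + N\right)$ ($x{\left(N \right)} = 6 N \left(N - -3\right) N^{2} \cdot 8 = 6 N \left(N + 3\right) N^{2} \cdot 8 = 6 N \left(3 + N\right) N^{2} \cdot 8 = 6 N N^{2} \left(3 + N\right) 8 = 6 N^{3} \left(3 + N\right) 8 = 6 \cdot 8 N^{3} \left(3 + N\right) = 48 N^{3} \left(3 + N\right)$)
$L = 1547934105600$ ($L = \left(48 \cdot 12^{3} \left(3 + 12\right)\right)^{2} = \left(48 \cdot 1728 \cdot 15\right)^{2} = 1244160^{2} = 1547934105600$)
$L^{2} = 1547934105600^{2} = 2396099995279671951360000$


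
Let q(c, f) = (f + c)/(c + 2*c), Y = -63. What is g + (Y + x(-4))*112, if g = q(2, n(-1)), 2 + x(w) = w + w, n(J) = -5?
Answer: -16353/2 ≈ -8176.5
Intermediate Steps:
x(w) = -2 + 2*w (x(w) = -2 + (w + w) = -2 + 2*w)
q(c, f) = (c + f)/(3*c) (q(c, f) = (c + f)/((3*c)) = (c + f)*(1/(3*c)) = (c + f)/(3*c))
g = -½ (g = (⅓)*(2 - 5)/2 = (⅓)*(½)*(-3) = -½ ≈ -0.50000)
g + (Y + x(-4))*112 = -½ + (-63 + (-2 + 2*(-4)))*112 = -½ + (-63 + (-2 - 8))*112 = -½ + (-63 - 10)*112 = -½ - 73*112 = -½ - 8176 = -16353/2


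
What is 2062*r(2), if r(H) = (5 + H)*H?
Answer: 28868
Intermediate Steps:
r(H) = H*(5 + H)
2062*r(2) = 2062*(2*(5 + 2)) = 2062*(2*7) = 2062*14 = 28868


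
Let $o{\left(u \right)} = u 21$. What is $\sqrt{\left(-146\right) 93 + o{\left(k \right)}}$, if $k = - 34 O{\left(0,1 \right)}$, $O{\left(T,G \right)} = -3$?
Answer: $2 i \sqrt{2859} \approx 106.94 i$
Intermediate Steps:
$k = 102$ ($k = \left(-34\right) \left(-3\right) = 102$)
$o{\left(u \right)} = 21 u$
$\sqrt{\left(-146\right) 93 + o{\left(k \right)}} = \sqrt{\left(-146\right) 93 + 21 \cdot 102} = \sqrt{-13578 + 2142} = \sqrt{-11436} = 2 i \sqrt{2859}$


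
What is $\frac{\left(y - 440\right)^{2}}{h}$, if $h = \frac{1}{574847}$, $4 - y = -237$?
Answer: $22764516047$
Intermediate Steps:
$y = 241$ ($y = 4 - -237 = 4 + 237 = 241$)
$h = \frac{1}{574847} \approx 1.7396 \cdot 10^{-6}$
$\frac{\left(y - 440\right)^{2}}{h} = \left(241 - 440\right)^{2} \frac{1}{\frac{1}{574847}} = \left(-199\right)^{2} \cdot 574847 = 39601 \cdot 574847 = 22764516047$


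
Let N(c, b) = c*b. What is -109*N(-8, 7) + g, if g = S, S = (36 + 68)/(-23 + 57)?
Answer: 103820/17 ≈ 6107.1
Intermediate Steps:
S = 52/17 (S = 104/34 = 104*(1/34) = 52/17 ≈ 3.0588)
N(c, b) = b*c
g = 52/17 ≈ 3.0588
-109*N(-8, 7) + g = -763*(-8) + 52/17 = -109*(-56) + 52/17 = 6104 + 52/17 = 103820/17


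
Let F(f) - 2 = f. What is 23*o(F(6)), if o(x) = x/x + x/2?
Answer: 115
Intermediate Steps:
F(f) = 2 + f
o(x) = 1 + x/2 (o(x) = 1 + x*(½) = 1 + x/2)
23*o(F(6)) = 23*(1 + (2 + 6)/2) = 23*(1 + (½)*8) = 23*(1 + 4) = 23*5 = 115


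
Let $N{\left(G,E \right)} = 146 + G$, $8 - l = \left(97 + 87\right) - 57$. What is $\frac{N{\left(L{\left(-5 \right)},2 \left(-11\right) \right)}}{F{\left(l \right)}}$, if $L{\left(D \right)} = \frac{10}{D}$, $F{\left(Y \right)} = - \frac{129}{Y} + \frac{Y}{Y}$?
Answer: $\frac{2142}{31} \approx 69.097$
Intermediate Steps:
$l = -119$ ($l = 8 - \left(\left(97 + 87\right) - 57\right) = 8 - \left(184 - 57\right) = 8 - 127 = -119$)
$F{\left(Y \right)} = 1 - \frac{129}{Y}$ ($F{\left(Y \right)} = - \frac{129}{Y} + 1 = 1 - \frac{129}{Y}$)
$\frac{N{\left(L{\left(-5 \right)},2 \left(-11\right) \right)}}{F{\left(l \right)}} = \frac{146 + \frac{10}{-5}}{\frac{1}{-119} \left(-129 - 119\right)} = \frac{146 + 10 \left(- \frac{1}{5}\right)}{\left(- \frac{1}{119}\right) \left(-248\right)} = \frac{146 - 2}{\frac{248}{119}} = 144 \cdot \frac{119}{248} = \frac{2142}{31}$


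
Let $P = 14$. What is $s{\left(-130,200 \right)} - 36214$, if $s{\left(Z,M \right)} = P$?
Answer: $-36200$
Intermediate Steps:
$s{\left(Z,M \right)} = 14$
$s{\left(-130,200 \right)} - 36214 = 14 - 36214 = -36200$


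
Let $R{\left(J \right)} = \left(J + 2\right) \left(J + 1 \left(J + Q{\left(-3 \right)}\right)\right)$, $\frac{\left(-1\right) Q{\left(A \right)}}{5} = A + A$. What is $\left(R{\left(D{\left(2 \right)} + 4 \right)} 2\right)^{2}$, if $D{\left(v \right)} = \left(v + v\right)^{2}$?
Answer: $9486400$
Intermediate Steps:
$D{\left(v \right)} = 4 v^{2}$ ($D{\left(v \right)} = \left(2 v\right)^{2} = 4 v^{2}$)
$Q{\left(A \right)} = - 10 A$ ($Q{\left(A \right)} = - 5 \left(A + A\right) = - 5 \cdot 2 A = - 10 A$)
$R{\left(J \right)} = \left(2 + J\right) \left(30 + 2 J\right)$ ($R{\left(J \right)} = \left(J + 2\right) \left(J + 1 \left(J - -30\right)\right) = \left(2 + J\right) \left(J + 1 \left(J + 30\right)\right) = \left(2 + J\right) \left(J + 1 \left(30 + J\right)\right) = \left(2 + J\right) \left(J + \left(30 + J\right)\right) = \left(2 + J\right) \left(30 + 2 J\right)$)
$\left(R{\left(D{\left(2 \right)} + 4 \right)} 2\right)^{2} = \left(\left(60 + 2 \left(4 \cdot 2^{2} + 4\right)^{2} + 34 \left(4 \cdot 2^{2} + 4\right)\right) 2\right)^{2} = \left(\left(60 + 2 \left(4 \cdot 4 + 4\right)^{2} + 34 \left(4 \cdot 4 + 4\right)\right) 2\right)^{2} = \left(\left(60 + 2 \left(16 + 4\right)^{2} + 34 \left(16 + 4\right)\right) 2\right)^{2} = \left(\left(60 + 2 \cdot 20^{2} + 34 \cdot 20\right) 2\right)^{2} = \left(\left(60 + 2 \cdot 400 + 680\right) 2\right)^{2} = \left(\left(60 + 800 + 680\right) 2\right)^{2} = \left(1540 \cdot 2\right)^{2} = 3080^{2} = 9486400$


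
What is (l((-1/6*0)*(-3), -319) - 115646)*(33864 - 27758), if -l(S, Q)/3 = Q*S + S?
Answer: -706134476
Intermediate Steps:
l(S, Q) = -3*S - 3*Q*S (l(S, Q) = -3*(Q*S + S) = -3*(S + Q*S) = -3*S - 3*Q*S)
(l((-1/6*0)*(-3), -319) - 115646)*(33864 - 27758) = (-3*(-1/6*0)*(-3)*(1 - 319) - 115646)*(33864 - 27758) = (-3*(-1*⅙*0)*(-3)*(-318) - 115646)*6106 = (-3*-⅙*0*(-3)*(-318) - 115646)*6106 = (-3*0*(-3)*(-318) - 115646)*6106 = (-3*0*(-318) - 115646)*6106 = (0 - 115646)*6106 = -115646*6106 = -706134476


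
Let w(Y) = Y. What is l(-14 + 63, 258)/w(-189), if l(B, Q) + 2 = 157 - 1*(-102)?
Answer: -257/189 ≈ -1.3598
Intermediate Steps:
l(B, Q) = 257 (l(B, Q) = -2 + (157 - 1*(-102)) = -2 + (157 + 102) = -2 + 259 = 257)
l(-14 + 63, 258)/w(-189) = 257/(-189) = 257*(-1/189) = -257/189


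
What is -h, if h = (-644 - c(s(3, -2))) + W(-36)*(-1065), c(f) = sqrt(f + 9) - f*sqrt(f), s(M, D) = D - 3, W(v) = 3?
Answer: 3841 + 5*I*sqrt(5) ≈ 3841.0 + 11.18*I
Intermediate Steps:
s(M, D) = -3 + D
c(f) = sqrt(9 + f) - f**(3/2)
h = -3841 - 5*I*sqrt(5) (h = (-644 - (sqrt(9 + (-3 - 2)) - (-3 - 2)**(3/2))) + 3*(-1065) = (-644 - (sqrt(9 - 5) - (-5)**(3/2))) - 3195 = (-644 - (sqrt(4) - (-5)*I*sqrt(5))) - 3195 = (-644 - (2 + 5*I*sqrt(5))) - 3195 = (-644 + (-2 - 5*I*sqrt(5))) - 3195 = (-646 - 5*I*sqrt(5)) - 3195 = -3841 - 5*I*sqrt(5) ≈ -3841.0 - 11.18*I)
-h = -(-3841 - 5*I*sqrt(5)) = 3841 + 5*I*sqrt(5)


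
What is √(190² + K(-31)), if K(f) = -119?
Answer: √35981 ≈ 189.69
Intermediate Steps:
√(190² + K(-31)) = √(190² - 119) = √(36100 - 119) = √35981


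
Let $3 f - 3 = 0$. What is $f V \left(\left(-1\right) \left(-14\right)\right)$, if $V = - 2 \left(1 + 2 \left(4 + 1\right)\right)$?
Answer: $-308$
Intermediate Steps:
$f = 1$ ($f = 1 + \frac{1}{3} \cdot 0 = 1 + 0 = 1$)
$V = -22$ ($V = - 2 \left(1 + 2 \cdot 5\right) = - 2 \left(1 + 10\right) = \left(-2\right) 11 = -22$)
$f V \left(\left(-1\right) \left(-14\right)\right) = 1 \left(-22\right) \left(\left(-1\right) \left(-14\right)\right) = \left(-22\right) 14 = -308$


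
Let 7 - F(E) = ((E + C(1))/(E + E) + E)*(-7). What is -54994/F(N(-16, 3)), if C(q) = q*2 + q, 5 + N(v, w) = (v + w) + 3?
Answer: 137485/238 ≈ 577.67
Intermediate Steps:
N(v, w) = -2 + v + w (N(v, w) = -5 + ((v + w) + 3) = -5 + (3 + v + w) = -2 + v + w)
C(q) = 3*q (C(q) = 2*q + q = 3*q)
F(E) = 7 + 7*E + 7*(3 + E)/(2*E) (F(E) = 7 - ((E + 3*1)/(E + E) + E)*(-7) = 7 - ((E + 3)/((2*E)) + E)*(-7) = 7 - ((3 + E)*(1/(2*E)) + E)*(-7) = 7 - ((3 + E)/(2*E) + E)*(-7) = 7 - (E + (3 + E)/(2*E))*(-7) = 7 - (-7*E - 7*(3 + E)/(2*E)) = 7 + (7*E + 7*(3 + E)/(2*E)) = 7 + 7*E + 7*(3 + E)/(2*E))
-54994/F(N(-16, 3)) = -54994/(21/2 + 7*(-2 - 16 + 3) + 21/(2*(-2 - 16 + 3))) = -54994/(21/2 + 7*(-15) + (21/2)/(-15)) = -54994/(21/2 - 105 + (21/2)*(-1/15)) = -54994/(21/2 - 105 - 7/10) = -54994/(-476/5) = -54994*(-5/476) = 137485/238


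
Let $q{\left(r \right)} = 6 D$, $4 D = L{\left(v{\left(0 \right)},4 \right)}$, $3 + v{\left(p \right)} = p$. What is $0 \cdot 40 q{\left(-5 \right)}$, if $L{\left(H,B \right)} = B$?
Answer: $0$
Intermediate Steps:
$v{\left(p \right)} = -3 + p$
$D = 1$ ($D = \frac{1}{4} \cdot 4 = 1$)
$q{\left(r \right)} = 6$ ($q{\left(r \right)} = 6 \cdot 1 = 6$)
$0 \cdot 40 q{\left(-5 \right)} = 0 \cdot 40 \cdot 6 = 0 \cdot 6 = 0$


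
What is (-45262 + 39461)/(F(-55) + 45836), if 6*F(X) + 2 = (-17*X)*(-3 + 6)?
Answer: -34806/277819 ≈ -0.12528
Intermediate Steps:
F(X) = -⅓ - 17*X/2 (F(X) = -⅓ + ((-17*X)*(-3 + 6))/6 = -⅓ + (-17*X*3)/6 = -⅓ + (-51*X)/6 = -⅓ - 17*X/2)
(-45262 + 39461)/(F(-55) + 45836) = (-45262 + 39461)/((-⅓ - 17/2*(-55)) + 45836) = -5801/((-⅓ + 935/2) + 45836) = -5801/(2803/6 + 45836) = -5801/277819/6 = -5801*6/277819 = -34806/277819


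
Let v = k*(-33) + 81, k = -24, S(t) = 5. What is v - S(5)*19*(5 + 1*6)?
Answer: -172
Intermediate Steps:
v = 873 (v = -24*(-33) + 81 = 792 + 81 = 873)
v - S(5)*19*(5 + 1*6) = 873 - 5*19*(5 + 1*6) = 873 - 95*(5 + 6) = 873 - 95*11 = 873 - 1*1045 = 873 - 1045 = -172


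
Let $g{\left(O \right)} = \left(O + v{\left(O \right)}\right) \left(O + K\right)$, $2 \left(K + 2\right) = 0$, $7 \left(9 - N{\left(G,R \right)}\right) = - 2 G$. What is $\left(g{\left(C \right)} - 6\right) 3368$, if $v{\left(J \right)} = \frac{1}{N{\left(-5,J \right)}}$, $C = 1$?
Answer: $- \frac{1273104}{53} \approx -24021.0$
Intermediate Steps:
$N{\left(G,R \right)} = 9 + \frac{2 G}{7}$ ($N{\left(G,R \right)} = 9 - \frac{\left(-2\right) G}{7} = 9 + \frac{2 G}{7}$)
$v{\left(J \right)} = \frac{7}{53}$ ($v{\left(J \right)} = \frac{1}{9 + \frac{2}{7} \left(-5\right)} = \frac{1}{9 - \frac{10}{7}} = \frac{1}{\frac{53}{7}} = \frac{7}{53}$)
$K = -2$ ($K = -2 + \frac{1}{2} \cdot 0 = -2 + 0 = -2$)
$g{\left(O \right)} = \left(-2 + O\right) \left(\frac{7}{53} + O\right)$ ($g{\left(O \right)} = \left(O + \frac{7}{53}\right) \left(O - 2\right) = \left(\frac{7}{53} + O\right) \left(-2 + O\right) = \left(-2 + O\right) \left(\frac{7}{53} + O\right)$)
$\left(g{\left(C \right)} - 6\right) 3368 = \left(\left(- \frac{14}{53} + 1^{2} - \frac{99}{53}\right) - 6\right) 3368 = \left(\left(- \frac{14}{53} + 1 - \frac{99}{53}\right) - 6\right) 3368 = \left(- \frac{60}{53} - 6\right) 3368 = \left(- \frac{378}{53}\right) 3368 = - \frac{1273104}{53}$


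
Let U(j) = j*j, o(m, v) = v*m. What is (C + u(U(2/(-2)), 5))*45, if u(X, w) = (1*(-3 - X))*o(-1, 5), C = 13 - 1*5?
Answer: 1260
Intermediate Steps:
o(m, v) = m*v
C = 8 (C = 13 - 5 = 8)
U(j) = j**2
u(X, w) = 15 + 5*X (u(X, w) = (1*(-3 - X))*(-1*5) = (-3 - X)*(-5) = 15 + 5*X)
(C + u(U(2/(-2)), 5))*45 = (8 + (15 + 5*(2/(-2))**2))*45 = (8 + (15 + 5*(2*(-1/2))**2))*45 = (8 + (15 + 5*(-1)**2))*45 = (8 + (15 + 5*1))*45 = (8 + (15 + 5))*45 = (8 + 20)*45 = 28*45 = 1260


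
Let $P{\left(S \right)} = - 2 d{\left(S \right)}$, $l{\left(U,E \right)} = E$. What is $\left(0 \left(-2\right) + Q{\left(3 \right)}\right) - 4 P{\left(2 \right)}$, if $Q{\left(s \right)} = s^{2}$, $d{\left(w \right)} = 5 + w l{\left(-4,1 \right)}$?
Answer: $65$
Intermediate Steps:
$d{\left(w \right)} = 5 + w$ ($d{\left(w \right)} = 5 + w 1 = 5 + w$)
$P{\left(S \right)} = -10 - 2 S$ ($P{\left(S \right)} = - 2 \left(5 + S\right) = -10 - 2 S$)
$\left(0 \left(-2\right) + Q{\left(3 \right)}\right) - 4 P{\left(2 \right)} = \left(0 \left(-2\right) + 3^{2}\right) - 4 \left(-10 - 4\right) = \left(0 + 9\right) - 4 \left(-10 - 4\right) = 9 - -56 = 9 + 56 = 65$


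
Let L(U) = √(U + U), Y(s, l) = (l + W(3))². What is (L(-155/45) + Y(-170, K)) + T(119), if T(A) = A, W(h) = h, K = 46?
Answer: 2520 + I*√62/3 ≈ 2520.0 + 2.6247*I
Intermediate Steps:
Y(s, l) = (3 + l)² (Y(s, l) = (l + 3)² = (3 + l)²)
L(U) = √2*√U (L(U) = √(2*U) = √2*√U)
(L(-155/45) + Y(-170, K)) + T(119) = (√2*√(-155/45) + (3 + 46)²) + 119 = (√2*√(-155*1/45) + 49²) + 119 = (√2*√(-31/9) + 2401) + 119 = (√2*(I*√31/3) + 2401) + 119 = (I*√62/3 + 2401) + 119 = (2401 + I*√62/3) + 119 = 2520 + I*√62/3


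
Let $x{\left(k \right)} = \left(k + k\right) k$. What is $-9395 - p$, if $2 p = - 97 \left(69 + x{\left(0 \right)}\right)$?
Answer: $- \frac{12097}{2} \approx -6048.5$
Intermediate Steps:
$x{\left(k \right)} = 2 k^{2}$ ($x{\left(k \right)} = 2 k k = 2 k^{2}$)
$p = - \frac{6693}{2}$ ($p = \frac{\left(-97\right) \left(69 + 2 \cdot 0^{2}\right)}{2} = \frac{\left(-97\right) \left(69 + 2 \cdot 0\right)}{2} = \frac{\left(-97\right) \left(69 + 0\right)}{2} = \frac{\left(-97\right) 69}{2} = \frac{1}{2} \left(-6693\right) = - \frac{6693}{2} \approx -3346.5$)
$-9395 - p = -9395 - - \frac{6693}{2} = -9395 + \frac{6693}{2} = - \frac{12097}{2}$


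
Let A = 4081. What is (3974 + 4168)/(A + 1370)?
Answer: 118/79 ≈ 1.4937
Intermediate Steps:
(3974 + 4168)/(A + 1370) = (3974 + 4168)/(4081 + 1370) = 8142/5451 = 8142*(1/5451) = 118/79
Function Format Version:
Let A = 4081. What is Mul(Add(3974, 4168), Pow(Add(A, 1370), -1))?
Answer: Rational(118, 79) ≈ 1.4937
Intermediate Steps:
Mul(Add(3974, 4168), Pow(Add(A, 1370), -1)) = Mul(Add(3974, 4168), Pow(Add(4081, 1370), -1)) = Mul(8142, Pow(5451, -1)) = Mul(8142, Rational(1, 5451)) = Rational(118, 79)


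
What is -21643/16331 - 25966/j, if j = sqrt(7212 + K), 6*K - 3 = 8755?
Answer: -21643/16331 - 25966*sqrt(645)/2365 ≈ -280.16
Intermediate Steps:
K = 4379/3 (K = 1/2 + (1/6)*8755 = 1/2 + 8755/6 = 4379/3 ≈ 1459.7)
j = 11*sqrt(645)/3 (j = sqrt(7212 + 4379/3) = sqrt(26015/3) = 11*sqrt(645)/3 ≈ 93.122)
-21643/16331 - 25966/j = -21643/16331 - 25966*sqrt(645)/2365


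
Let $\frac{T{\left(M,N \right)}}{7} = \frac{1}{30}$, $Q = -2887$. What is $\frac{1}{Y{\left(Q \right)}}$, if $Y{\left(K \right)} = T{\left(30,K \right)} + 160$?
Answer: $\frac{30}{4807} \approx 0.0062409$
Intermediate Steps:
$T{\left(M,N \right)} = \frac{7}{30}$
$Y{\left(K \right)} = \frac{4807}{30}$ ($Y{\left(K \right)} = \frac{7}{30} + 160 = \frac{4807}{30}$)
$\frac{1}{Y{\left(Q \right)}} = \frac{1}{\frac{4807}{30}} = \frac{30}{4807}$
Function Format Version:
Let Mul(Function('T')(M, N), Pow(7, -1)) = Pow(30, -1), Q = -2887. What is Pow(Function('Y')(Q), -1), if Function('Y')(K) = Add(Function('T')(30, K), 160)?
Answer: Rational(30, 4807) ≈ 0.0062409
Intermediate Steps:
Function('T')(M, N) = Rational(7, 30) (Function('T')(M, N) = Mul(7, Pow(30, -1)) = Mul(7, Rational(1, 30)) = Rational(7, 30))
Function('Y')(K) = Rational(4807, 30) (Function('Y')(K) = Add(Rational(7, 30), 160) = Rational(4807, 30))
Pow(Function('Y')(Q), -1) = Pow(Rational(4807, 30), -1) = Rational(30, 4807)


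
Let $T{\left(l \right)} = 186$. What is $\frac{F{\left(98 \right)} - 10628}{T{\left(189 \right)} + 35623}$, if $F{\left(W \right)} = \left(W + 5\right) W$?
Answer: $- \frac{534}{35809} \approx -0.014912$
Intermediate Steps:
$F{\left(W \right)} = W \left(5 + W\right)$ ($F{\left(W \right)} = \left(5 + W\right) W = W \left(5 + W\right)$)
$\frac{F{\left(98 \right)} - 10628}{T{\left(189 \right)} + 35623} = \frac{98 \left(5 + 98\right) - 10628}{186 + 35623} = \frac{98 \cdot 103 - 10628}{35809} = \left(10094 - 10628\right) \frac{1}{35809} = \left(-534\right) \frac{1}{35809} = - \frac{534}{35809}$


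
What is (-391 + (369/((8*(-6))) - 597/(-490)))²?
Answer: 2427610170241/15366400 ≈ 1.5798e+5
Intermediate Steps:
(-391 + (369/((8*(-6))) - 597/(-490)))² = (-391 + (369/(-48) - 597*(-1/490)))² = (-391 + (369*(-1/48) + 597/490))² = (-391 + (-123/16 + 597/490))² = (-391 - 25359/3920)² = (-1558079/3920)² = 2427610170241/15366400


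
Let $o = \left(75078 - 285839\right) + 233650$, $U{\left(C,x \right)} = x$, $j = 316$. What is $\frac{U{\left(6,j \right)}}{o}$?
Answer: $\frac{316}{22889} \approx 0.013806$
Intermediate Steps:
$o = 22889$ ($o = -210761 + 233650 = 22889$)
$\frac{U{\left(6,j \right)}}{o} = \frac{316}{22889}$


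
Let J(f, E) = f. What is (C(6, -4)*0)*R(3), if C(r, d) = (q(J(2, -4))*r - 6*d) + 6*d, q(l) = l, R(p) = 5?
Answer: 0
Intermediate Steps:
C(r, d) = 2*r (C(r, d) = (2*r - 6*d) + 6*d = (-6*d + 2*r) + 6*d = 2*r)
(C(6, -4)*0)*R(3) = ((2*6)*0)*5 = (12*0)*5 = 0*5 = 0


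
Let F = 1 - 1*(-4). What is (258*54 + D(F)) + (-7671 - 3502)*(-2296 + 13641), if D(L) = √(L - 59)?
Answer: -126743753 + 3*I*√6 ≈ -1.2674e+8 + 7.3485*I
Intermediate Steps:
F = 5 (F = 1 + 4 = 5)
D(L) = √(-59 + L)
(258*54 + D(F)) + (-7671 - 3502)*(-2296 + 13641) = (258*54 + √(-59 + 5)) + (-7671 - 3502)*(-2296 + 13641) = (13932 + √(-54)) - 11173*11345 = (13932 + 3*I*√6) - 126757685 = -126743753 + 3*I*√6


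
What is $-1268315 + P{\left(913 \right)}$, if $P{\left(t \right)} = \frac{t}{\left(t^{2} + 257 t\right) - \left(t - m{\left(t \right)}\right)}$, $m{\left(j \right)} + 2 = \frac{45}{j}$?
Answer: $- \frac{1235897349726131}{974440380} \approx -1.2683 \cdot 10^{6}$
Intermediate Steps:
$m{\left(j \right)} = -2 + \frac{45}{j}$
$P{\left(t \right)} = \frac{t}{-2 + t^{2} + \frac{45}{t} + 256 t}$ ($P{\left(t \right)} = \frac{t}{\left(t^{2} + 257 t\right) - \left(2 + t - \frac{45}{t}\right)} = \frac{t}{-2 + t^{2} + \frac{45}{t} + 256 t}$)
$-1268315 + P{\left(913 \right)} = -1268315 + \frac{913^{2}}{45 + 913 \left(-2 + 913^{2} + 256 \cdot 913\right)} = -1268315 + \frac{833569}{45 + 913 \left(-2 + 833569 + 233728\right)} = -1268315 + \frac{833569}{45 + 913 \cdot 1067295} = -1268315 + \frac{833569}{45 + 974440335} = -1268315 + \frac{833569}{974440380} = - \frac{1235897349726131}{974440380}$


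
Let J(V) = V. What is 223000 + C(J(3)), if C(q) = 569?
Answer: 223569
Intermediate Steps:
223000 + C(J(3)) = 223000 + 569 = 223569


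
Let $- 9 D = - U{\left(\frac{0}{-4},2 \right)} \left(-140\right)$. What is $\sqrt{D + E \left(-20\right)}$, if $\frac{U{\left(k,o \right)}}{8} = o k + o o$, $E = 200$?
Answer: $\frac{4 i \sqrt{2530}}{3} \approx 67.065 i$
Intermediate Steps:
$U{\left(k,o \right)} = 8 o^{2} + 8 k o$ ($U{\left(k,o \right)} = 8 \left(o k + o o\right) = 8 \left(k o + o^{2}\right) = 8 \left(o^{2} + k o\right) = 8 o^{2} + 8 k o$)
$D = - \frac{4480}{9}$ ($D = - \frac{- 8 \cdot 2 \left(\frac{0}{-4} + 2\right) \left(-140\right)}{9} = - \frac{- 8 \cdot 2 \left(0 \left(- \frac{1}{4}\right) + 2\right) \left(-140\right)}{9} = - \frac{- 8 \cdot 2 \left(0 + 2\right) \left(-140\right)}{9} = - \frac{- 8 \cdot 2 \cdot 2 \left(-140\right)}{9} = - \frac{\left(-1\right) 32 \left(-140\right)}{9} = - \frac{\left(-32\right) \left(-140\right)}{9} = \left(- \frac{1}{9}\right) 4480 = - \frac{4480}{9} \approx -497.78$)
$\sqrt{D + E \left(-20\right)} = \sqrt{- \frac{4480}{9} + 200 \left(-20\right)} = \sqrt{- \frac{4480}{9} - 4000} = \sqrt{- \frac{40480}{9}} = \frac{4 i \sqrt{2530}}{3}$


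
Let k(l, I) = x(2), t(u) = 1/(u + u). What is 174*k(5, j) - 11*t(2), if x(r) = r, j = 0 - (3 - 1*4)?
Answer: 1381/4 ≈ 345.25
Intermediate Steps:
j = 1 (j = 0 - (3 - 4) = 0 - 1*(-1) = 0 + 1 = 1)
t(u) = 1/(2*u)
k(l, I) = 2
174*k(5, j) - 11*t(2) = 174*2 - 11/(2*2) = 348 - 11/(2*2) = 348 - 11*¼ = 348 - 11/4 = 1381/4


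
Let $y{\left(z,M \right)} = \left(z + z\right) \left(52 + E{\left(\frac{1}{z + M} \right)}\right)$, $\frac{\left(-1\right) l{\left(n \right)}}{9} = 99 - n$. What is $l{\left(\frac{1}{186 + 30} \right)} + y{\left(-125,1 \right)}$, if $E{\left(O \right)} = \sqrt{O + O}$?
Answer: $- \frac{333383}{24} - \frac{125 i \sqrt{62}}{31} \approx -13891.0 - 31.75 i$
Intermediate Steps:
$E{\left(O \right)} = \sqrt{2} \sqrt{O}$ ($E{\left(O \right)} = \sqrt{2 O} = \sqrt{2} \sqrt{O}$)
$l{\left(n \right)} = -891 + 9 n$ ($l{\left(n \right)} = - 9 \left(99 - n\right) = -891 + 9 n$)
$y{\left(z,M \right)} = 2 z \left(52 + \sqrt{2} \sqrt{\frac{1}{M + z}}\right)$ ($y{\left(z,M \right)} = \left(z + z\right) \left(52 + \sqrt{2} \sqrt{\frac{1}{z + M}}\right) = 2 z \left(52 + \sqrt{2} \sqrt{\frac{1}{M + z}}\right)$)
$l{\left(\frac{1}{186 + 30} \right)} + y{\left(-125,1 \right)} = \left(-891 + \frac{9}{186 + 30}\right) + 2 \left(-125\right) \left(52 + \sqrt{2} \sqrt{\frac{1}{1 - 125}}\right) = \left(-891 + \frac{9}{216}\right) + 2 \left(-125\right) \left(52 + \sqrt{2} \sqrt{\frac{1}{-124}}\right) = \left(-891 + 9 \cdot \frac{1}{216}\right) + 2 \left(-125\right) \left(52 + \sqrt{2} \sqrt{- \frac{1}{124}}\right) = \left(-891 + \frac{1}{24}\right) + 2 \left(-125\right) \left(52 + \sqrt{2} \frac{i \sqrt{31}}{62}\right) = - \frac{21383}{24} + 2 \left(-125\right) \left(52 + \frac{i \sqrt{62}}{62}\right) = - \frac{21383}{24} - \left(13000 + \frac{125 i \sqrt{62}}{31}\right) = - \frac{333383}{24} - \frac{125 i \sqrt{62}}{31}$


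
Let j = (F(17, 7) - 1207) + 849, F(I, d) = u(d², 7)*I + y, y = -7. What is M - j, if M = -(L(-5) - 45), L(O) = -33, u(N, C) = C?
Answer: 324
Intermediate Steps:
F(I, d) = -7 + 7*I (F(I, d) = 7*I - 7 = -7 + 7*I)
M = 78 (M = -(-33 - 45) = -1*(-78) = 78)
j = -246 (j = ((-7 + 7*17) - 1207) + 849 = ((-7 + 119) - 1207) + 849 = (112 - 1207) + 849 = -1095 + 849 = -246)
M - j = 78 - 1*(-246) = 78 + 246 = 324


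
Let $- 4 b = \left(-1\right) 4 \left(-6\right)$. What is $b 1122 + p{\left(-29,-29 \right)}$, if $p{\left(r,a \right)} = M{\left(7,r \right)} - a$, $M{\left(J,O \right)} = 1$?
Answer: $-6702$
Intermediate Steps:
$b = -6$ ($b = - \frac{\left(-1\right) 4 \left(-6\right)}{4} = - \frac{\left(-4\right) \left(-6\right)}{4} = \left(- \frac{1}{4}\right) 24 = -6$)
$p{\left(r,a \right)} = 1 - a$
$b 1122 + p{\left(-29,-29 \right)} = \left(-6\right) 1122 + \left(1 - -29\right) = -6732 + \left(1 + 29\right) = -6732 + 30 = -6702$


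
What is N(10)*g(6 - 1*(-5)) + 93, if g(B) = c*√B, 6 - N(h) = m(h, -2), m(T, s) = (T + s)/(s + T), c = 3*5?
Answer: 93 + 75*√11 ≈ 341.75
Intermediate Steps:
c = 15
m(T, s) = 1 (m(T, s) = (T + s)/(T + s) = 1)
N(h) = 5 (N(h) = 6 - 1*1 = 6 - 1 = 5)
g(B) = 15*√B
N(10)*g(6 - 1*(-5)) + 93 = 5*(15*√(6 - 1*(-5))) + 93 = 5*(15*√(6 + 5)) + 93 = 5*(15*√11) + 93 = 75*√11 + 93 = 93 + 75*√11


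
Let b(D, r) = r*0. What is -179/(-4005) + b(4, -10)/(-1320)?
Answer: 179/4005 ≈ 0.044694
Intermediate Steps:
b(D, r) = 0
-179/(-4005) + b(4, -10)/(-1320) = -179/(-4005) + 0/(-1320) = -179*(-1/4005) + 0*(-1/1320) = 179/4005 + 0 = 179/4005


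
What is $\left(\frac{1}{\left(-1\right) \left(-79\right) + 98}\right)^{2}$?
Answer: $\frac{1}{31329} \approx 3.1919 \cdot 10^{-5}$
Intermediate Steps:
$\left(\frac{1}{\left(-1\right) \left(-79\right) + 98}\right)^{2} = \left(\frac{1}{79 + 98}\right)^{2} = \left(\frac{1}{177}\right)^{2} = \frac{1}{31329}$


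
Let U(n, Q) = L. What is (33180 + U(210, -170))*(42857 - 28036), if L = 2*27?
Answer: 492561114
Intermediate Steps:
L = 54
U(n, Q) = 54
(33180 + U(210, -170))*(42857 - 28036) = (33180 + 54)*(42857 - 28036) = 33234*14821 = 492561114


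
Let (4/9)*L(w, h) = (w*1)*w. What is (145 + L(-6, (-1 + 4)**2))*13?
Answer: 2938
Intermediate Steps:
L(w, h) = 9*w**2/4 (L(w, h) = 9*((w*1)*w)/4 = 9*(w*w)/4 = 9*w**2/4)
(145 + L(-6, (-1 + 4)**2))*13 = (145 + (9/4)*(-6)**2)*13 = (145 + (9/4)*36)*13 = (145 + 81)*13 = 226*13 = 2938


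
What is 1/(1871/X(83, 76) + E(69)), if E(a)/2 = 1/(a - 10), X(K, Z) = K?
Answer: 4897/110555 ≈ 0.044295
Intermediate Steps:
E(a) = 2/(-10 + a) (E(a) = 2/(a - 10) = 2/(-10 + a))
1/(1871/X(83, 76) + E(69)) = 1/(1871/83 + 2/(-10 + 69)) = 1/(1871*(1/83) + 2/59) = 1/(1871/83 + 2*(1/59)) = 1/(1871/83 + 2/59) = 1/(110555/4897) = 4897/110555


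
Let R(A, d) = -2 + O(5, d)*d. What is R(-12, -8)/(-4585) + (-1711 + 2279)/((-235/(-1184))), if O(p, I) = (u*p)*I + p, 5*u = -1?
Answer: 616698486/215495 ≈ 2861.8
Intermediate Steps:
u = -⅕ (u = (⅕)*(-1) = -⅕ ≈ -0.20000)
O(p, I) = p - I*p/5 (O(p, I) = (-p/5)*I + p = -I*p/5 + p = p - I*p/5)
R(A, d) = -2 + d*(5 - d) (R(A, d) = -2 + ((⅕)*5*(5 - d))*d = -2 + (5 - d)*d = -2 + d*(5 - d))
R(-12, -8)/(-4585) + (-1711 + 2279)/((-235/(-1184))) = (-2 - 8*(5 - 1*(-8)))/(-4585) + (-1711 + 2279)/((-235/(-1184))) = (-2 - 8*(5 + 8))*(-1/4585) + 568/((-235*(-1/1184))) = (-2 - 8*13)*(-1/4585) + 568/(235/1184) = (-2 - 104)*(-1/4585) + 568*(1184/235) = -106*(-1/4585) + 672512/235 = 106/4585 + 672512/235 = 616698486/215495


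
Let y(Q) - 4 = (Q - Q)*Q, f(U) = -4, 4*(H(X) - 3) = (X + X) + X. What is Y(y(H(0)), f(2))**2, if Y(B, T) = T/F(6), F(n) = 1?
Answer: 16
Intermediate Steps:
H(X) = 3 + 3*X/4 (H(X) = 3 + ((X + X) + X)/4 = 3 + (2*X + X)/4 = 3 + (3*X)/4 = 3 + 3*X/4)
y(Q) = 4 (y(Q) = 4 + (Q - Q)*Q = 4 + 0*Q = 4 + 0 = 4)
Y(B, T) = T (Y(B, T) = T/1 = T*1 = T)
Y(y(H(0)), f(2))**2 = (-4)**2 = 16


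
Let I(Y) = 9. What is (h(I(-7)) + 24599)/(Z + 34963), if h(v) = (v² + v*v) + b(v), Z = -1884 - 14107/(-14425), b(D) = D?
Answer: 178653625/238589341 ≈ 0.74879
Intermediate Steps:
Z = -27162593/14425 (Z = -1884 - 14107*(-1)/14425 = -1884 - 1*(-14107/14425) = -1884 + 14107/14425 = -27162593/14425 ≈ -1883.0)
h(v) = v + 2*v² (h(v) = (v² + v*v) + v = (v² + v²) + v = 2*v² + v = v + 2*v²)
(h(I(-7)) + 24599)/(Z + 34963) = (9*(1 + 2*9) + 24599)/(-27162593/14425 + 34963) = (9*(1 + 18) + 24599)/(477178682/14425) = (9*19 + 24599)*(14425/477178682) = (171 + 24599)*(14425/477178682) = 24770*(14425/477178682) = 178653625/238589341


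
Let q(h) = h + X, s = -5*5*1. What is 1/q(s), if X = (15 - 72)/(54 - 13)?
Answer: -41/1082 ≈ -0.037893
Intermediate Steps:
X = -57/41 ≈ -1.3902
s = -25 (s = -25*1 = -25)
q(h) = -57/41 + h (q(h) = h - 57/41 = -57/41 + h)
1/q(s) = 1/(-57/41 - 25) = 1/(-1082/41) = -41/1082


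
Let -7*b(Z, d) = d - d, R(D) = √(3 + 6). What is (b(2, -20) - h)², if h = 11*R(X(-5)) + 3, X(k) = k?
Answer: 1296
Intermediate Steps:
R(D) = 3 (R(D) = √9 = 3)
h = 36 (h = 11*3 + 3 = 33 + 3 = 36)
b(Z, d) = 0 (b(Z, d) = -(d - d)/7 = -⅐*0 = 0)
(b(2, -20) - h)² = (0 - 1*36)² = (0 - 36)² = (-36)² = 1296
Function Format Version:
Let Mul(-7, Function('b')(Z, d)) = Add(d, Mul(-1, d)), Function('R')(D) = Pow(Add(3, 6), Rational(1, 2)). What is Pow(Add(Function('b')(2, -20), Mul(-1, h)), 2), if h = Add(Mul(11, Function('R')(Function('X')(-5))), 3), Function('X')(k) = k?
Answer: 1296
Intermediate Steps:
Function('R')(D) = 3 (Function('R')(D) = Pow(9, Rational(1, 2)) = 3)
h = 36 (h = Add(Mul(11, 3), 3) = Add(33, 3) = 36)
Function('b')(Z, d) = 0 (Function('b')(Z, d) = Mul(Rational(-1, 7), Add(d, Mul(-1, d))) = Mul(Rational(-1, 7), 0) = 0)
Pow(Add(Function('b')(2, -20), Mul(-1, h)), 2) = Pow(Add(0, Mul(-1, 36)), 2) = Pow(Add(0, -36), 2) = Pow(-36, 2) = 1296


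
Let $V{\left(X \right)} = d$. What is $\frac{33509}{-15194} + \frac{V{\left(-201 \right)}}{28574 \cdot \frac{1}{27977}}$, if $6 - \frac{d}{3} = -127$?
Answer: $\frac{6023230232}{15505477} \approx 388.46$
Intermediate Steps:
$d = 399$ ($d = 18 - -381 = 18 + 381 = 399$)
$V{\left(X \right)} = 399$
$\frac{33509}{-15194} + \frac{V{\left(-201 \right)}}{28574 \cdot \frac{1}{27977}} = \frac{33509}{-15194} + \frac{399}{28574 \cdot \frac{1}{27977}} = 33509 \left(- \frac{1}{15194}\right) + \frac{399}{28574 \cdot \frac{1}{27977}} = - \frac{33509}{15194} + \frac{399}{\frac{28574}{27977}} = - \frac{33509}{15194} + 399 \cdot \frac{27977}{28574} = - \frac{33509}{15194} + \frac{1594689}{4082} = \frac{6023230232}{15505477}$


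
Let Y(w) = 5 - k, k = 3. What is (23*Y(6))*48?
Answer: 2208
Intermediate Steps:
Y(w) = 2 (Y(w) = 5 - 1*3 = 5 - 3 = 2)
(23*Y(6))*48 = (23*2)*48 = 46*48 = 2208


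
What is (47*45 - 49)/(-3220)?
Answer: -1033/1610 ≈ -0.64161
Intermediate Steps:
(47*45 - 49)/(-3220) = (2115 - 49)*(-1/3220) = 2066*(-1/3220) = -1033/1610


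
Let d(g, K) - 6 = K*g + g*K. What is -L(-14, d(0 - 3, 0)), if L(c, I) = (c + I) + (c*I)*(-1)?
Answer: -76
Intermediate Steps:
d(g, K) = 6 + 2*K*g (d(g, K) = 6 + (K*g + g*K) = 6 + (K*g + K*g) = 6 + 2*K*g)
L(c, I) = I + c - I*c (L(c, I) = (I + c) + (I*c)*(-1) = (I + c) - I*c = I + c - I*c)
-L(-14, d(0 - 3, 0)) = -((6 + 2*0*(0 - 3)) - 14 - 1*(6 + 2*0*(0 - 3))*(-14)) = -((6 + 2*0*(-3)) - 14 - 1*(6 + 2*0*(-3))*(-14)) = -((6 + 0) - 14 - 1*(6 + 0)*(-14)) = -(6 - 14 - 1*6*(-14)) = -(6 - 14 + 84) = -1*76 = -76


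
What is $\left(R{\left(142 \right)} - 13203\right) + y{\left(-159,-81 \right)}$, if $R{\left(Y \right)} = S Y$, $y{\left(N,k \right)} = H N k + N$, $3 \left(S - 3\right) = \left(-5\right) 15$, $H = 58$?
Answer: $730496$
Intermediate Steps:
$S = -22$ ($S = 3 + \frac{\left(-5\right) 15}{3} = 3 + \frac{1}{3} \left(-75\right) = 3 - 25 = -22$)
$y{\left(N,k \right)} = N + 58 N k$ ($y{\left(N,k \right)} = 58 N k + N = N + 58 N k$)
$R{\left(Y \right)} = - 22 Y$
$\left(R{\left(142 \right)} - 13203\right) + y{\left(-159,-81 \right)} = \left(\left(-22\right) 142 - 13203\right) - 159 \left(1 + 58 \left(-81\right)\right) = \left(-3124 - 13203\right) - 159 \left(1 - 4698\right) = -16327 - -746823 = -16327 + 746823 = 730496$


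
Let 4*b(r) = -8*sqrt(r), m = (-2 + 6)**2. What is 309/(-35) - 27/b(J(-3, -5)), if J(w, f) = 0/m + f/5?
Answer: -309/35 - 27*I/2 ≈ -8.8286 - 13.5*I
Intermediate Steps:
m = 16 (m = 4**2 = 16)
J(w, f) = f/5 (J(w, f) = 0/16 + f/5 = 0*(1/16) + f*(1/5) = 0 + f/5 = f/5)
b(r) = -2*sqrt(r) (b(r) = (-8*sqrt(r))/4 = -2*sqrt(r))
309/(-35) - 27/b(J(-3, -5)) = 309/(-35) - 27*I/2 = 309*(-1/35) - 27*I/2 = -309/35 - 27*I/2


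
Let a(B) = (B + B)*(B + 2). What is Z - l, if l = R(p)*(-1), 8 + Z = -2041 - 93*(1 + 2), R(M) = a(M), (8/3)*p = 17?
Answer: -71079/32 ≈ -2221.2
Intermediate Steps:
a(B) = 2*B*(2 + B) (a(B) = (2*B)*(2 + B) = 2*B*(2 + B))
p = 51/8 (p = (3/8)*17 = 51/8 ≈ 6.3750)
R(M) = 2*M*(2 + M)
Z = -2328 (Z = -8 + (-2041 - 93*(1 + 2)) = -8 + (-2041 - 93*3) = -8 + (-2041 - 279) = -8 - 2320 = -2328)
l = -3417/32 (l = (2*(51/8)*(2 + 51/8))*(-1) = (2*(51/8)*(67/8))*(-1) = (3417/32)*(-1) = -3417/32 ≈ -106.78)
Z - l = -2328 - 1*(-3417/32) = -2328 + 3417/32 = -71079/32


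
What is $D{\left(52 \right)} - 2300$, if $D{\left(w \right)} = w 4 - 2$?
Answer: $-2094$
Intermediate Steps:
$D{\left(w \right)} = -2 + 4 w$ ($D{\left(w \right)} = 4 w - 2 = -2 + 4 w$)
$D{\left(52 \right)} - 2300 = \left(-2 + 4 \cdot 52\right) - 2300 = \left(-2 + 208\right) - 2300 = 206 - 2300 = -2094$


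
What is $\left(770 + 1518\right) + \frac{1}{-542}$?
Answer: $\frac{1240095}{542} \approx 2288.0$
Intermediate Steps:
$\left(770 + 1518\right) + \frac{1}{-542} = 2288 - \frac{1}{542} = \frac{1240095}{542}$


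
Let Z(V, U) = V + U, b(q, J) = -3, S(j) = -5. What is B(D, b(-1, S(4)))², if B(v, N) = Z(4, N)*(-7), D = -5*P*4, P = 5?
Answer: 49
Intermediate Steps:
D = -100 (D = -5*5*4 = -25*4 = -100)
Z(V, U) = U + V
B(v, N) = -28 - 7*N (B(v, N) = (N + 4)*(-7) = (4 + N)*(-7) = -28 - 7*N)
B(D, b(-1, S(4)))² = (-28 - 7*(-3))² = (-28 + 21)² = (-7)² = 49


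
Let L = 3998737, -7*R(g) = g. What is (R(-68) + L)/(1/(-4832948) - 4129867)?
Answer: -45093381515732/46572009068473 ≈ -0.96825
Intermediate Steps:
R(g) = -g/7
(R(-68) + L)/(1/(-4832948) - 4129867) = (-⅐*(-68) + 3998737)/(1/(-4832948) - 4129867) = (68/7 + 3998737)/(-1/4832948 - 4129867) = 27991227/(7*(-19959432457917/4832948)) = (27991227/7)*(-4832948/19959432457917) = -45093381515732/46572009068473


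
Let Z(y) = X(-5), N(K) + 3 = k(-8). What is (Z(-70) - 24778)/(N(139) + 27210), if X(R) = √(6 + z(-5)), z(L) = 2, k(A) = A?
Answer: -24778/27199 + 2*√2/27199 ≈ -0.91089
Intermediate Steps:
N(K) = -11 (N(K) = -3 - 8 = -11)
X(R) = 2*√2 (X(R) = √(6 + 2) = √8 = 2*√2)
Z(y) = 2*√2
(Z(-70) - 24778)/(N(139) + 27210) = (2*√2 - 24778)/(-11 + 27210) = (-24778 + 2*√2)/27199 = (-24778 + 2*√2)*(1/27199) = -24778/27199 + 2*√2/27199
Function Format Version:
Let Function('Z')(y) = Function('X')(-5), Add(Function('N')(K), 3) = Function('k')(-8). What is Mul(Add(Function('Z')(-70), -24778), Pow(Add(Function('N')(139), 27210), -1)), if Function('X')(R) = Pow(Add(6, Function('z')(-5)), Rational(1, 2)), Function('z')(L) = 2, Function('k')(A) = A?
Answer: Add(Rational(-24778, 27199), Mul(Rational(2, 27199), Pow(2, Rational(1, 2)))) ≈ -0.91089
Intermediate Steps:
Function('N')(K) = -11 (Function('N')(K) = Add(-3, -8) = -11)
Function('X')(R) = Mul(2, Pow(2, Rational(1, 2))) (Function('X')(R) = Pow(Add(6, 2), Rational(1, 2)) = Pow(8, Rational(1, 2)) = Mul(2, Pow(2, Rational(1, 2))))
Function('Z')(y) = Mul(2, Pow(2, Rational(1, 2)))
Mul(Add(Function('Z')(-70), -24778), Pow(Add(Function('N')(139), 27210), -1)) = Mul(Add(Mul(2, Pow(2, Rational(1, 2))), -24778), Pow(Add(-11, 27210), -1)) = Mul(Add(-24778, Mul(2, Pow(2, Rational(1, 2)))), Pow(27199, -1)) = Mul(Add(-24778, Mul(2, Pow(2, Rational(1, 2)))), Rational(1, 27199)) = Add(Rational(-24778, 27199), Mul(Rational(2, 27199), Pow(2, Rational(1, 2))))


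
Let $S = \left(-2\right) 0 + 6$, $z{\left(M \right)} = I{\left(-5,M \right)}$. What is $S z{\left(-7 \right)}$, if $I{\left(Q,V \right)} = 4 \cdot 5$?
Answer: $120$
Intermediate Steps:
$I{\left(Q,V \right)} = 20$
$z{\left(M \right)} = 20$
$S = 6$ ($S = 0 + 6 = 6$)
$S z{\left(-7 \right)} = 6 \cdot 20 = 120$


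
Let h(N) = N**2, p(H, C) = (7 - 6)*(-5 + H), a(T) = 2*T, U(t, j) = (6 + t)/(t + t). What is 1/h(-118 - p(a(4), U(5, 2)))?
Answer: 1/14641 ≈ 6.8301e-5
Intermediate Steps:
U(t, j) = (6 + t)/(2*t) (U(t, j) = (6 + t)/((2*t)) = (6 + t)*(1/(2*t)) = (6 + t)/(2*t))
p(H, C) = -5 + H (p(H, C) = 1*(-5 + H) = -5 + H)
1/h(-118 - p(a(4), U(5, 2))) = 1/((-118 - (-5 + 2*4))**2) = 1/((-118 - (-5 + 8))**2) = 1/((-118 - 1*3)**2) = 1/((-118 - 3)**2) = 1/((-121)**2) = 1/14641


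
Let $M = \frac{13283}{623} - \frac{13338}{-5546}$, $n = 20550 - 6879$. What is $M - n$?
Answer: $- \frac{23576743963}{1727579} \approx -13647.0$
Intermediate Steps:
$n = 13671$ ($n = 20550 - 6879 = 13671$)
$M = \frac{40988546}{1727579}$ ($M = 13283 \cdot \frac{1}{623} - - \frac{6669}{2773} = \frac{13283}{623} + \frac{6669}{2773} = \frac{40988546}{1727579} \approx 23.726$)
$M - n = \frac{40988546}{1727579} - 13671 = - \frac{23576743963}{1727579}$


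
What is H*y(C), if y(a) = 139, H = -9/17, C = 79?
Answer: -1251/17 ≈ -73.588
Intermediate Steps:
H = -9/17 (H = -9*1/17 = -9/17 ≈ -0.52941)
H*y(C) = -9/17*139 = -1251/17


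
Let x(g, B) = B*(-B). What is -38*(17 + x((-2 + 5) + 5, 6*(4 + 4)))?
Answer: 86906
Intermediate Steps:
x(g, B) = -B²
-38*(17 + x((-2 + 5) + 5, 6*(4 + 4))) = -38*(17 - (6*(4 + 4))²) = -38*(17 - (6*8)²) = -38*(17 - 1*48²) = -38*(17 - 1*2304) = -38*(17 - 2304) = -38*(-2287) = 86906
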